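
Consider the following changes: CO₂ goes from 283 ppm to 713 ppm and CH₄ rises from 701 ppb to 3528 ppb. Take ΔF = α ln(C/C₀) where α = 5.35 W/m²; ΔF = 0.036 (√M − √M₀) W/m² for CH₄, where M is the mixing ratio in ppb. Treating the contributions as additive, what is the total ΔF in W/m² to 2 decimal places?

ΔF = 6.13 W/m²

CO₂: 5.35 × ln(713/283) = 5.35 × ln(2.51943) = 5.35 × 0.92403 = 4.9436 W/m².
CH₄: 0.036 × (√3528 − √701) = 0.036 × (59.3970 − 26.4764) = 0.036 × 32.9206 = 1.1851 W/m².
Total ΔF = 4.9436 + 1.1851 = 6.1287 W/m².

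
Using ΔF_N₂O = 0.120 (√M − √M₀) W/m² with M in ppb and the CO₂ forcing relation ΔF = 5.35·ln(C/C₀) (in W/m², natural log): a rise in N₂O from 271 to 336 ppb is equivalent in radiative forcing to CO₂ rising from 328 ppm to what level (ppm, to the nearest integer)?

C ≈ 342 ppm

N₂O forcing: 0.120 × (√336 − √271) = 0.120 × (18.3303 − 16.4621) = 0.120 × 1.8682 = 0.22418 W/m².
Set 5.35 ln(C/328) = 0.22418: ln(C/328) = 0.22418/5.35 = 0.04190, so C = 328 × e^0.04190 = 328 × 1.04279 = 342.04 ppm.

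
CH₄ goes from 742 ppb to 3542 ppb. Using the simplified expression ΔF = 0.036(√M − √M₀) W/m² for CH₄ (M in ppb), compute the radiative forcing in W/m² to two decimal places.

ΔF = 1.16 W/m²

CH₄: 0.036 × (√3542 − √742) = 0.036 × (59.5147 − 27.2397) = 0.036 × 32.2750 = 1.1619 W/m².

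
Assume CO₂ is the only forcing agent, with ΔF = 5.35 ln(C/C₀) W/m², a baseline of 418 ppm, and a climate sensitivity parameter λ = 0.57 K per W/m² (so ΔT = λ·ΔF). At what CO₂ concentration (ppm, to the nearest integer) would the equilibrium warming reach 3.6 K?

Required forcing: ΔF = ΔT/λ = 3.6/0.57 = 6.3158 W/m².
Then ln(C/418) = ΔF/5.35 = 6.3158/5.35 = 1.18052.
So C = 418 × e^1.18052 = 418 × 3.25607 = 1361.04 ppm.

C ≈ 1361 ppm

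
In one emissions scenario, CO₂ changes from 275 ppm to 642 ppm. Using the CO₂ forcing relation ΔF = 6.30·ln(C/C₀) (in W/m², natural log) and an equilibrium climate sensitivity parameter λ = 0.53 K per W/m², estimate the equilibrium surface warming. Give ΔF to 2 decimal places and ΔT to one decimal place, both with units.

ΔF = 5.34 W/m²; ΔT = 2.8 K

CO₂: 6.30 × ln(642/275) = 6.30 × ln(2.33455) = 6.30 × 0.84782 = 5.3413 W/m².
ΔT = λ ΔF = 0.53 × 5.34 = 2.8302 K.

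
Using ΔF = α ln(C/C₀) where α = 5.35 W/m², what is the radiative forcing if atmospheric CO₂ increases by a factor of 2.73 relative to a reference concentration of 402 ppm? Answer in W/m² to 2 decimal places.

ΔF = 5.37 W/m²

Because the forcing depends only on the ratio C/C₀, the initial concentration does not enter.
ΔF = 5.35 × ln(2.73) = 5.35 × 1.00430 = 5.3730 W/m².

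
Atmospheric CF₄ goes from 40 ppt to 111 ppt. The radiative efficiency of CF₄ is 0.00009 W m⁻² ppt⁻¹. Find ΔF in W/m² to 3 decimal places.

CF₄: ΔF = 0.00009 × (111 − 40) = 0.00009 × 71 = 0.0064 W/m².

ΔF = 0.006 W/m²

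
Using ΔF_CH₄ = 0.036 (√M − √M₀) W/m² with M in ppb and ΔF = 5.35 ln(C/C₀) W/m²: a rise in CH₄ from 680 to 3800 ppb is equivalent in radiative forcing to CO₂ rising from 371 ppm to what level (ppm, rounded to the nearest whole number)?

CH₄ forcing: 0.036 × (√3800 − √680) = 0.036 × (61.6441 − 26.0768) = 0.036 × 35.5673 = 1.28042 W/m².
Set 5.35 ln(C/371) = 1.28042: ln(C/371) = 1.28042/5.35 = 0.23933, so C = 371 × e^0.23933 = 371 × 1.27040 = 471.32 ppm.

C ≈ 471 ppm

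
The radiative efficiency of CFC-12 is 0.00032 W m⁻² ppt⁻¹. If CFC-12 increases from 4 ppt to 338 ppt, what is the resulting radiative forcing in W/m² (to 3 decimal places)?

ΔF = 0.107 W/m²

CFC-12: ΔF = 0.00032 × (338 − 4) = 0.00032 × 334 = 0.1069 W/m².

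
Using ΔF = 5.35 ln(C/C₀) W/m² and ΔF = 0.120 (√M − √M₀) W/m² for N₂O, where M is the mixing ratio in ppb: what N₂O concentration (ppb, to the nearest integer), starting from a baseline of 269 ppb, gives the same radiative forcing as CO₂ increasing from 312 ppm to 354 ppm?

CO₂ forcing: 5.35 × ln(354/312) = 5.35 × 0.126294 = 0.67567 W/m².
Set 0.120(√M − √269) = 0.67567: √M = 0.67567/0.120 + √269 = 5.6306 + 16.4012 = 22.0318.
M = (22.0318)² = 485.40 ppb.

M ≈ 485 ppb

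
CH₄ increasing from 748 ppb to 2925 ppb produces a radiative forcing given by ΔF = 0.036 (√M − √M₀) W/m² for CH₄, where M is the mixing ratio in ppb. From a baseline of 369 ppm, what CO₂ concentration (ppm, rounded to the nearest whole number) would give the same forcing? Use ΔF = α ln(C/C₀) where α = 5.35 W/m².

C ≈ 442 ppm

CH₄ forcing: 0.036 × (√2925 − √748) = 0.036 × (54.0833 − 27.3496) = 0.036 × 26.7337 = 0.96241 W/m².
Set 5.35 ln(C/369) = 0.96241: ln(C/369) = 0.96241/5.35 = 0.17989, so C = 369 × e^0.17989 = 369 × 1.19709 = 441.73 ppm.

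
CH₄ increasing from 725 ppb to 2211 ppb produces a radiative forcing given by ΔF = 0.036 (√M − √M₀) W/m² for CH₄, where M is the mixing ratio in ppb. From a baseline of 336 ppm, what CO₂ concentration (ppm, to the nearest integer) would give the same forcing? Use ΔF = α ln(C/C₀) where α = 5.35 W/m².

C ≈ 385 ppm

CH₄ forcing: 0.036 × (√2211 − √725) = 0.036 × (47.0213 − 26.9258) = 0.036 × 20.0955 = 0.72344 W/m².
Set 5.35 ln(C/336) = 0.72344: ln(C/336) = 0.72344/5.35 = 0.13522, so C = 336 × e^0.13522 = 336 × 1.14479 = 384.65 ppm.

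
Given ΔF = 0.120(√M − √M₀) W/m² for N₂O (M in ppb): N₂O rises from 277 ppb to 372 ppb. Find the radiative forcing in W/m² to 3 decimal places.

ΔF = 0.317 W/m²

N₂O: 0.120 × (√372 − √277) = 0.120 × (19.2873 − 16.6433) = 0.120 × 2.6440 = 0.3173 W/m².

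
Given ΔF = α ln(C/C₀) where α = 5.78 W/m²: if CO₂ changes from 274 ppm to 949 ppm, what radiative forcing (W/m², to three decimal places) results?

ΔF = 7.180 W/m²

CO₂ absorption bands are partially saturated, so forcing scales with the logarithm of the concentration ratio.
CO₂: 5.78 × ln(949/274) = 5.78 × ln(3.46350) = 5.78 × 1.24228 = 7.1804 W/m².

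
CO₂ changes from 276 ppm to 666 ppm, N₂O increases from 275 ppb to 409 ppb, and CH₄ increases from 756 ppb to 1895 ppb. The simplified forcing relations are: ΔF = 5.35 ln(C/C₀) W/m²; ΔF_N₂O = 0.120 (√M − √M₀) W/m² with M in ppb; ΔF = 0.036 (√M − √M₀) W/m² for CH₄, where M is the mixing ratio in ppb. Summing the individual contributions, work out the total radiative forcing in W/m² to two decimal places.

ΔF = 5.73 W/m²

CO₂: 5.35 × ln(666/276) = 5.35 × ln(2.41304) = 5.35 × 0.88089 = 4.7128 W/m².
N₂O: 0.120 × (√409 − √275) = 0.120 × (20.2237 − 16.5831) = 0.120 × 3.6406 = 0.4369 W/m².
CH₄: 0.036 × (√1895 − √756) = 0.036 × (43.5316 − 27.4955) = 0.036 × 16.0361 = 0.5773 W/m².
Total ΔF = 4.7128 + 0.4369 + 0.5773 = 5.7270 W/m².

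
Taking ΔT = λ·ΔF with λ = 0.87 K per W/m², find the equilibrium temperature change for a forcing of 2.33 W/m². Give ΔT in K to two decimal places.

ΔT = λ ΔF = 0.87 × 2.33 = 2.0271 K.

ΔT = 2.03 K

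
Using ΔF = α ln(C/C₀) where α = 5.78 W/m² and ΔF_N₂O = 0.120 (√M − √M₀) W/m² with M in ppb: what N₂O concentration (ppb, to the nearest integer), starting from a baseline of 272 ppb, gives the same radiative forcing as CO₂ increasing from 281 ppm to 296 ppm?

M ≈ 361 ppb

CO₂ forcing: 5.78 × ln(296/281) = 5.78 × 0.052005 = 0.30059 W/m².
Set 0.120(√M − √272) = 0.30059: √M = 0.30059/0.120 + √272 = 2.5049 + 16.4924 = 18.9973.
M = (18.9973)² = 360.90 ppb.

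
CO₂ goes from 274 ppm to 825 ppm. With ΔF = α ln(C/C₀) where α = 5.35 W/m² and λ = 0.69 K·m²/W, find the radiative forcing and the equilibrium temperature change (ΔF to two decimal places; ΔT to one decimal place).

CO₂: 5.35 × ln(825/274) = 5.35 × ln(3.01095) = 5.35 × 1.10226 = 5.8971 W/m².
ΔT = λ ΔF = 0.69 × 5.90 = 4.0710 K.

ΔF = 5.90 W/m²; ΔT = 4.1 K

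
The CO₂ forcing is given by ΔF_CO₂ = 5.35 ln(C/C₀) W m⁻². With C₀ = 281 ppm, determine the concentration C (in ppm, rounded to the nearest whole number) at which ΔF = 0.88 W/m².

Set 5.35 ln(C/281) = 0.88, so ln(C/281) = 0.88/5.35 = 0.16449.
Then C/281 = e^0.16449 = 1.17879, giving C = 281 × 1.17879 = 331.24 ppm.

C ≈ 331 ppm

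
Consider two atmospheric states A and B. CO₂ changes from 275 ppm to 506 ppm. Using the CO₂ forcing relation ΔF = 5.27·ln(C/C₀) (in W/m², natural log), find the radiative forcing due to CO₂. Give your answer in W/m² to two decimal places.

ΔF = 3.21 W/m²

CO₂ absorption bands are partially saturated, so forcing scales with the logarithm of the concentration ratio.
CO₂: 5.27 × ln(506/275) = 5.27 × ln(1.84000) = 5.27 × 0.60977 = 3.2135 W/m².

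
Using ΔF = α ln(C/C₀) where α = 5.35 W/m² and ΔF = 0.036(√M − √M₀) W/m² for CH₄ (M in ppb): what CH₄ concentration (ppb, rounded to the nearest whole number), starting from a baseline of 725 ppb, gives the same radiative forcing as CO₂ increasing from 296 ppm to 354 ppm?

CO₂ forcing: 5.35 × ln(354/296) = 5.35 × 0.178937 = 0.95731 W/m².
Set 0.036(√M − √725) = 0.95731: √M = 0.95731/0.036 + √725 = 26.5919 + 26.9258 = 53.5177.
M = (53.5177)² = 2864.14 ppb.

M ≈ 2864 ppb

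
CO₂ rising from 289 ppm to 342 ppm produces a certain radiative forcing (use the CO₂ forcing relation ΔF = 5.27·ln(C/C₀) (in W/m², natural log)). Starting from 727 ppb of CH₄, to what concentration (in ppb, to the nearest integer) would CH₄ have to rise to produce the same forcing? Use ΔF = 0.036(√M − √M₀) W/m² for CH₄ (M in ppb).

M ≈ 2664 ppb

CO₂ forcing: 5.27 × ln(342/289) = 5.27 × 0.168384 = 0.88738 W/m².
Set 0.036(√M − √727) = 0.88738: √M = 0.88738/0.036 + √727 = 24.6494 + 26.9629 = 51.6123.
M = (51.6123)² = 2663.83 ppb.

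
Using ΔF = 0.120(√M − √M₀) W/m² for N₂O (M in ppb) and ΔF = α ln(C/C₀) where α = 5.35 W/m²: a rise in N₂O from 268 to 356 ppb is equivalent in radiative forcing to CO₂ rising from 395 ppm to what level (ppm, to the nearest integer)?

C ≈ 418 ppm

N₂O forcing: 0.120 × (√356 − √268) = 0.120 × (18.8680 − 16.3707) = 0.120 × 2.4973 = 0.29968 W/m².
Set 5.35 ln(C/395) = 0.29968: ln(C/395) = 0.29968/5.35 = 0.05601, so C = 395 × e^0.05601 = 395 × 1.05761 = 417.76 ppm.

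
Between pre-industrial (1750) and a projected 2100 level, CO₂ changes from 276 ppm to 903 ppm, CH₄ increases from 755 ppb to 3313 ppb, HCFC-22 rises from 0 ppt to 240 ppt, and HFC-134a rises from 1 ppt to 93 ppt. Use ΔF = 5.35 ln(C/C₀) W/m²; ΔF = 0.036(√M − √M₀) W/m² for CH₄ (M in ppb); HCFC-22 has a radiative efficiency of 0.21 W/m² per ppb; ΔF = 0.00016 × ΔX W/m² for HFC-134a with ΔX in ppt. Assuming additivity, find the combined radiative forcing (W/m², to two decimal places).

CO₂: 5.35 × ln(903/276) = 5.35 × ln(3.27174) = 5.35 × 1.18532 = 6.3415 W/m².
CH₄: 0.036 × (√3313 − √755) = 0.036 × (57.5587 − 27.4773) = 0.036 × 30.0814 = 1.0829 W/m².
HCFC-22: Δ = 240 − 0 = 240 ppt = 0.240 ppb; ΔF = 0.21 × 0.240 = 0.0504 W/m².
HFC-134a: ΔF = 0.00016 × (93 − 1) = 0.00016 × 92 = 0.0147 W/m².
Total ΔF = 6.3415 + 1.0829 + 0.0504 + 0.0147 = 7.4895 W/m².

ΔF = 7.49 W/m²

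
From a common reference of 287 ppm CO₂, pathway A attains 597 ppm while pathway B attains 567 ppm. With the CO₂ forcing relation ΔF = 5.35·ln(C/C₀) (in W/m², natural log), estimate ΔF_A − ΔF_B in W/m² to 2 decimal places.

ΔF_A − ΔF_B = 0.28 W/m²

ΔF_A = 5.35 ln(597/287) = 5.35 × 0.73243 = 3.9185 W/m².
ΔF_B = 5.35 ln(567/287) = 5.35 × 0.68088 = 3.6427 W/m².
Difference: 3.9185 − 3.6427 = 0.2758 W/m².
(Equivalently, ΔF_A − ΔF_B = 5.35 ln(597/567) = 5.35 × 0.05156 = 0.2758 W/m².)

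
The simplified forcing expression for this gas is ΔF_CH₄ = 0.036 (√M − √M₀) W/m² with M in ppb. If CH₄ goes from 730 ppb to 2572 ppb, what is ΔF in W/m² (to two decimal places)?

CH₄: 0.036 × (√2572 − √730) = 0.036 × (50.7149 − 27.0185) = 0.036 × 23.6964 = 0.8531 W/m².

ΔF = 0.85 W/m²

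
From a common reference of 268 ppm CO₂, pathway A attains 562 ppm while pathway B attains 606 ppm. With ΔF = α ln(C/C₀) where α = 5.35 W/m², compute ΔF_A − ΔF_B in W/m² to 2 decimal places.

ΔF_A = 5.35 ln(562/268) = 5.35 × 0.74051 = 3.9617 W/m².
ΔF_B = 5.35 ln(606/268) = 5.35 × 0.81589 = 4.3650 W/m².
Difference: 3.9617 − 4.3650 = -0.4033 W/m².
(Equivalently, ΔF_A − ΔF_B = 5.35 ln(562/606) = 5.35 × -0.07538 = -0.4033 W/m².)

ΔF_A − ΔF_B = -0.40 W/m²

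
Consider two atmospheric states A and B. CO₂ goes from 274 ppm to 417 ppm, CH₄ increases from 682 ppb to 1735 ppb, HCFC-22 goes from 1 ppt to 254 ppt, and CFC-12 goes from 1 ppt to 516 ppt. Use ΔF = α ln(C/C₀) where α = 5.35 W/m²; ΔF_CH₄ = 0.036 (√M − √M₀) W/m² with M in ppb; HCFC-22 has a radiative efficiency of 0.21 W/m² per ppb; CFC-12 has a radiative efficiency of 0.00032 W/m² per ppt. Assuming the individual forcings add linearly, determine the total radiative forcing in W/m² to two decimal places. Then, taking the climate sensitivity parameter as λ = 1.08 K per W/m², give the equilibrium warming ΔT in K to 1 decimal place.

CO₂: 5.35 × ln(417/274) = 5.35 × ln(1.52190) = 5.35 × 0.41996 = 2.2468 W/m².
CH₄: 0.036 × (√1735 − √682) = 0.036 × (41.6533 − 26.1151) = 0.036 × 15.5382 = 0.5594 W/m².
HCFC-22: Δ = 254 − 1 = 253 ppt = 0.253 ppb; ΔF = 0.21 × 0.253 = 0.0531 W/m².
CFC-12: ΔF = 0.00032 × (516 − 1) = 0.00032 × 515 = 0.1648 W/m².
Total ΔF = 2.2468 + 0.5594 + 0.0531 + 0.1648 = 3.0241 W/m².
ΔT = λ ΔF = 1.08 × 3.02 = 3.2616 K.

ΔF = 3.02 W/m²; ΔT = 3.3 K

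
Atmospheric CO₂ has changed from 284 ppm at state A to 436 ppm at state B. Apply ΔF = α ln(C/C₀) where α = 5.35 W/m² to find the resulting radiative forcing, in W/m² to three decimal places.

CO₂: 5.35 × ln(436/284) = 5.35 × ln(1.53521) = 5.35 × 0.42867 = 2.2934 W/m².

ΔF = 2.293 W/m²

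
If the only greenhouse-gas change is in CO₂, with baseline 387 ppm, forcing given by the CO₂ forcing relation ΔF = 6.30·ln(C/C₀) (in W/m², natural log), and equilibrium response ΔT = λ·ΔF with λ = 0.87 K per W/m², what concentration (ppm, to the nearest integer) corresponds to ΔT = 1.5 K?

Required forcing: ΔF = ΔT/λ = 1.5/0.87 = 1.7241 W/m².
Then ln(C/387) = ΔF/6.30 = 1.7241/6.30 = 0.27367.
So C = 387 × e^0.27367 = 387 × 1.31478 = 508.82 ppm.

C ≈ 509 ppm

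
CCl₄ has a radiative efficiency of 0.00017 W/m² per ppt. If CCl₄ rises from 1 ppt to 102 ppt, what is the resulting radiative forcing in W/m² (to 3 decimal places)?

ΔF = 0.017 W/m²

CCl₄: ΔF = 0.00017 × (102 − 1) = 0.00017 × 101 = 0.0172 W/m².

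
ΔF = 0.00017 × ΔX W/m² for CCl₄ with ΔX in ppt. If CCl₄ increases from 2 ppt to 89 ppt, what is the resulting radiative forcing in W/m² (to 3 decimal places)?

CCl₄: ΔF = 0.00017 × (89 − 2) = 0.00017 × 87 = 0.0148 W/m².

ΔF = 0.015 W/m²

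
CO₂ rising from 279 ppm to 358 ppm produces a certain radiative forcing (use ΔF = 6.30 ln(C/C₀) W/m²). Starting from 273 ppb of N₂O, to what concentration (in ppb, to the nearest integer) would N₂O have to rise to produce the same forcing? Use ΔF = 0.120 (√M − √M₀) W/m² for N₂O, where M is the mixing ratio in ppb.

CO₂ forcing: 6.30 × ln(358/279) = 6.30 × 0.249321 = 1.57072 W/m².
Set 0.120(√M − √273) = 1.57072: √M = 1.57072/0.120 + √273 = 13.0893 + 16.5227 = 29.6120.
M = (29.6120)² = 876.87 ppb.

M ≈ 877 ppb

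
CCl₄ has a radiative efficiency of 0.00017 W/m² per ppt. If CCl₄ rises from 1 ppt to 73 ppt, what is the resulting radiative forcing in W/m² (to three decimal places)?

ΔF = 0.012 W/m²

CCl₄: ΔF = 0.00017 × (73 − 1) = 0.00017 × 72 = 0.0122 W/m².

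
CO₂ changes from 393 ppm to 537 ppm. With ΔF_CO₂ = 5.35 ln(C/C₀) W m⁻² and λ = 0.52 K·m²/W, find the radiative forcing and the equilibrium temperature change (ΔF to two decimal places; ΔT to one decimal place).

ΔF = 1.67 W/m²; ΔT = 0.9 K

CO₂: 5.35 × ln(537/393) = 5.35 × ln(1.36641) = 5.35 × 0.31219 = 1.6702 W/m².
ΔT = λ ΔF = 0.52 × 1.67 = 0.8684 K.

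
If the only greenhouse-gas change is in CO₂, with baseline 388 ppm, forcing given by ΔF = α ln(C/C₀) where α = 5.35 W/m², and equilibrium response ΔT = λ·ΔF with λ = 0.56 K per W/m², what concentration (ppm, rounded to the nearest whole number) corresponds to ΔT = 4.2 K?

C ≈ 1576 ppm

Required forcing: ΔF = ΔT/λ = 4.2/0.56 = 7.5000 W/m².
Then ln(C/388) = ΔF/5.35 = 7.5000/5.35 = 1.40187.
So C = 388 × e^1.40187 = 388 × 4.06279 = 1576.36 ppm.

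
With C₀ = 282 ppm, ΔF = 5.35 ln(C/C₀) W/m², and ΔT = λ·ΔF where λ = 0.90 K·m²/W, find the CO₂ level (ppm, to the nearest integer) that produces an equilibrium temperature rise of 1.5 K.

Required forcing: ΔF = ΔT/λ = 1.5/0.90 = 1.6667 W/m².
Then ln(C/282) = ΔF/5.35 = 1.6667/5.35 = 0.31153.
So C = 282 × e^0.31153 = 282 × 1.36551 = 385.07 ppm.

C ≈ 385 ppm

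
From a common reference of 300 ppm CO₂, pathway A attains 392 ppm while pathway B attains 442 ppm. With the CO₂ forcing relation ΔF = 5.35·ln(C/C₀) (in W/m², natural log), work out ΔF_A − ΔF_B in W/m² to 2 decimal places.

ΔF_A = 5.35 ln(392/300) = 5.35 × 0.26748 = 1.4310 W/m².
ΔF_B = 5.35 ln(442/300) = 5.35 × 0.38753 = 2.0733 W/m².
Difference: 1.4310 − 2.0733 = -0.6423 W/m².

ΔF_A − ΔF_B = -0.64 W/m²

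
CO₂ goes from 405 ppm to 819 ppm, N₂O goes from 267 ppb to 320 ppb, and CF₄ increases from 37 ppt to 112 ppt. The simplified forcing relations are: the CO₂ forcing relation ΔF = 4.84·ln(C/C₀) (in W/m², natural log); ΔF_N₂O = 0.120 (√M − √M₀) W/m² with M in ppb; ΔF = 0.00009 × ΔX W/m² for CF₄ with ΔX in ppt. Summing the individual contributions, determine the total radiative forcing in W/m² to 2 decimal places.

ΔF = 3.60 W/m²

CO₂: 4.84 × ln(819/405) = 4.84 × ln(2.02222) = 4.84 × 0.70420 = 3.4083 W/m².
N₂O: 0.120 × (√320 − √267) = 0.120 × (17.8885 − 16.3401) = 0.120 × 1.5484 = 0.1858 W/m².
CF₄: ΔF = 0.00009 × (112 − 37) = 0.00009 × 75 = 0.0068 W/m².
Total ΔF = 3.4083 + 0.1858 + 0.0068 = 3.6009 W/m².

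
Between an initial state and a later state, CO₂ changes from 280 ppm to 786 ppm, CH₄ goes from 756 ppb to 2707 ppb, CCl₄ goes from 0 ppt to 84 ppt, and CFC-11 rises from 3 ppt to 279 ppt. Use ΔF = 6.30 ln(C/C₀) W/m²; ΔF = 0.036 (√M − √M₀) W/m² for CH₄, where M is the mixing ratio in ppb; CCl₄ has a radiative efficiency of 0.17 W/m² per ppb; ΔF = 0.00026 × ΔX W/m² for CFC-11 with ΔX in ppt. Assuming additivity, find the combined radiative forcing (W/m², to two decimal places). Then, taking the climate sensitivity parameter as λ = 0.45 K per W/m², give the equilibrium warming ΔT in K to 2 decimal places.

CO₂: 6.30 × ln(786/280) = 6.30 × ln(2.80714) = 6.30 × 1.03217 = 6.5027 W/m².
CH₄: 0.036 × (√2707 − √756) = 0.036 × (52.0288 − 27.4955) = 0.036 × 24.5333 = 0.8832 W/m².
CCl₄: Δ = 84 − 0 = 84 ppt = 0.084 ppb; ΔF = 0.17 × 0.084 = 0.0143 W/m².
CFC-11: ΔF = 0.00026 × (279 − 3) = 0.00026 × 276 = 0.0718 W/m².
Total ΔF = 6.5027 + 0.8832 + 0.0143 + 0.0718 = 7.4720 W/m².
ΔT = λ ΔF = 0.45 × 7.47 = 3.3615 K.

ΔF = 7.47 W/m²; ΔT = 3.36 K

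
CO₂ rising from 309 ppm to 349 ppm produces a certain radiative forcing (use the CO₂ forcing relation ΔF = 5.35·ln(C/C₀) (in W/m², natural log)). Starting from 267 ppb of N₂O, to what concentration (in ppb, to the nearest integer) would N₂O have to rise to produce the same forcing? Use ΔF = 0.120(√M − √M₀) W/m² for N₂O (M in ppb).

CO₂ forcing: 5.35 × ln(349/309) = 5.35 × 0.121731 = 0.65126 W/m².
Set 0.120(√M − √267) = 0.65126: √M = 0.65126/0.120 + √267 = 5.4272 + 16.3401 = 21.7673.
M = (21.7673)² = 473.82 ppb.

M ≈ 474 ppb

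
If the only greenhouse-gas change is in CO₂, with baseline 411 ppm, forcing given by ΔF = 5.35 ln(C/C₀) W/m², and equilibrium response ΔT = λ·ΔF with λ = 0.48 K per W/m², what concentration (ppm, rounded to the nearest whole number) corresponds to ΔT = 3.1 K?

Required forcing: ΔF = ΔT/λ = 3.1/0.48 = 6.4583 W/m².
Then ln(C/411) = ΔF/5.35 = 6.4583/5.35 = 1.20716.
So C = 411 × e^1.20716 = 411 × 3.34397 = 1374.37 ppm.

C ≈ 1374 ppm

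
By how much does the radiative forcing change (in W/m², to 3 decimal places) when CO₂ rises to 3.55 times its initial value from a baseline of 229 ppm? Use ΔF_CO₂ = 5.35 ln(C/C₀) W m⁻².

ΔF = 5.35 × ln(3.55) = 5.35 × 1.26695 = 6.7782 W/m².

ΔF = 6.778 W/m²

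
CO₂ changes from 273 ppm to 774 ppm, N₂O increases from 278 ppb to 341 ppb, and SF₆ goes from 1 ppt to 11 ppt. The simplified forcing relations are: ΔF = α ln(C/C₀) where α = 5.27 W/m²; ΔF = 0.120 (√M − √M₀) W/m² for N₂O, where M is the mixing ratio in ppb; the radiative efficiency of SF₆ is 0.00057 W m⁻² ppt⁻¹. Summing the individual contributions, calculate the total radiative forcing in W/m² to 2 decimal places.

ΔF = 5.71 W/m²

CO₂: 5.27 × ln(774/273) = 5.27 × ln(2.83516) = 5.27 × 1.04210 = 5.4919 W/m².
N₂O: 0.120 × (√341 − √278) = 0.120 × (18.4662 − 16.6733) = 0.120 × 1.7929 = 0.2151 W/m².
SF₆: ΔF = 0.00057 × (11 − 1) = 0.00057 × 10 = 0.0057 W/m².
Total ΔF = 5.4919 + 0.2151 + 0.0057 = 5.7127 W/m².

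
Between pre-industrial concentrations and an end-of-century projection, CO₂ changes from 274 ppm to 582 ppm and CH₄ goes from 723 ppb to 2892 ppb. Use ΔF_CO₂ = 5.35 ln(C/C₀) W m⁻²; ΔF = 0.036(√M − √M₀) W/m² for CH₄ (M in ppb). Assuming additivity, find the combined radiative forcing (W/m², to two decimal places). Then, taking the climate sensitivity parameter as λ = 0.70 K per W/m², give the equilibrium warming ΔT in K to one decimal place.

CO₂: 5.35 × ln(582/274) = 5.35 × ln(2.12409) = 5.35 × 0.75334 = 4.0304 W/m².
CH₄: 0.036 × (√2892 − √723) = 0.036 × (53.7773 − 26.8887) = 0.036 × 26.8886 = 0.9680 W/m².
Total ΔF = 4.0304 + 0.9680 = 4.9984 W/m².
ΔT = λ ΔF = 0.70 × 5.00 = 3.5000 K.

ΔF = 5.00 W/m²; ΔT = 3.5 K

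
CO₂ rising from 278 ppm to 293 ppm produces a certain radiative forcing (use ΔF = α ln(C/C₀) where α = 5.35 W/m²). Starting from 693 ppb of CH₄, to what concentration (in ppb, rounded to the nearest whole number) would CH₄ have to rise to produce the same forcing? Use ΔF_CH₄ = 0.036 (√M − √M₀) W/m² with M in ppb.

M ≈ 1165 ppb

CO₂ forcing: 5.35 × ln(293/278) = 5.35 × 0.052551 = 0.28115 W/m².
Set 0.036(√M − √693) = 0.28115: √M = 0.28115/0.036 + √693 = 7.8097 + 26.3249 = 34.1346.
M = (34.1346)² = 1165.17 ppb.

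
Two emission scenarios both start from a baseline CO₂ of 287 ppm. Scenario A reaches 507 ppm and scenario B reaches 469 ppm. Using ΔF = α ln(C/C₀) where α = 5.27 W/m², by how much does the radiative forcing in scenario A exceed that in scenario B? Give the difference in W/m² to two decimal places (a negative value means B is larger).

ΔF_A − ΔF_B = 0.41 W/m²

ΔF_A = 5.27 ln(507/287) = 5.27 × 0.56903 = 2.9988 W/m².
ΔF_B = 5.27 ln(469/287) = 5.27 × 0.49112 = 2.5882 W/m².
Difference: 2.9988 − 2.5882 = 0.4106 W/m².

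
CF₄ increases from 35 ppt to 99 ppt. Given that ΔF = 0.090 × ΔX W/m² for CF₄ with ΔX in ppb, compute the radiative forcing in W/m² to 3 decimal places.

CF₄: Δ = 99 − 35 = 64 ppt = 0.064 ppb; ΔF = 0.090 × 0.064 = 0.0058 W/m².

ΔF = 0.006 W/m²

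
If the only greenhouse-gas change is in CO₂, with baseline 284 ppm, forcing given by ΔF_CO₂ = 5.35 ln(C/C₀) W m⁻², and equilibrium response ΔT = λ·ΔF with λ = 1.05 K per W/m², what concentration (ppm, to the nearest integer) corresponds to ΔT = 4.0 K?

C ≈ 579 ppm

Required forcing: ΔF = ΔT/λ = 4.0/1.05 = 3.8095 W/m².
Then ln(C/284) = ΔF/5.35 = 3.8095/5.35 = 0.71206.
So C = 284 × e^0.71206 = 284 × 2.03819 = 578.85 ppm.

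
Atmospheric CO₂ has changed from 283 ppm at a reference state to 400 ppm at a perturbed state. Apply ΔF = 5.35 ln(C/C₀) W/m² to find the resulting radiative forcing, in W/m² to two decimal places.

CO₂ absorption bands are partially saturated, so forcing scales with the logarithm of the concentration ratio.
CO₂: 5.35 × ln(400/283) = 5.35 × ln(1.41343) = 5.35 × 0.34602 = 1.8512 W/m².

ΔF = 1.85 W/m²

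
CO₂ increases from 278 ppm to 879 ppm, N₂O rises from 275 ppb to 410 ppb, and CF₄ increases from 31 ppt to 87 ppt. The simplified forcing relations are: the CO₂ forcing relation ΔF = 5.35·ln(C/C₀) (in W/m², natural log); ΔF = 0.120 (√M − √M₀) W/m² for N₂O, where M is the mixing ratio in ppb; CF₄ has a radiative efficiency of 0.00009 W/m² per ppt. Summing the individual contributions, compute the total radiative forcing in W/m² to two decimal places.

CO₂: 5.35 × ln(879/278) = 5.35 × ln(3.16187) = 5.35 × 1.15116 = 6.1587 W/m².
N₂O: 0.120 × (√410 − √275) = 0.120 × (20.2485 − 16.5831) = 0.120 × 3.6654 = 0.4398 W/m².
CF₄: ΔF = 0.00009 × (87 − 31) = 0.00009 × 56 = 0.0050 W/m².
Total ΔF = 6.1587 + 0.4398 + 0.0050 = 6.6035 W/m².

ΔF = 6.60 W/m²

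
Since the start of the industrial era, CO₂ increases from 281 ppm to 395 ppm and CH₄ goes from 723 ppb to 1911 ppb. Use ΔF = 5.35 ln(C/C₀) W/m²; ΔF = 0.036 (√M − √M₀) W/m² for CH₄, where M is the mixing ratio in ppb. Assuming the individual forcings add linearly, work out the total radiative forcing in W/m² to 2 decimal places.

CO₂: 5.35 × ln(395/281) = 5.35 × ln(1.40569) = 5.35 × 0.34053 = 1.8218 W/m².
CH₄: 0.036 × (√1911 − √723) = 0.036 × (43.7150 − 26.8887) = 0.036 × 16.8263 = 0.6057 W/m².
Total ΔF = 1.8218 + 0.6057 = 2.4275 W/m².

ΔF = 2.43 W/m²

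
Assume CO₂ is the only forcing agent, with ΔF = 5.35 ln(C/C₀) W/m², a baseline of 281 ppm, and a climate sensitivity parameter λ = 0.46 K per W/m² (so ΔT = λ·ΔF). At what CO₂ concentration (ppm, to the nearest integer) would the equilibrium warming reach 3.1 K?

C ≈ 990 ppm

Required forcing: ΔF = ΔT/λ = 3.1/0.46 = 6.7391 W/m².
Then ln(C/281) = ΔF/5.35 = 6.7391/5.35 = 1.25964.
So C = 281 × e^1.25964 = 281 × 3.52415 = 990.29 ppm.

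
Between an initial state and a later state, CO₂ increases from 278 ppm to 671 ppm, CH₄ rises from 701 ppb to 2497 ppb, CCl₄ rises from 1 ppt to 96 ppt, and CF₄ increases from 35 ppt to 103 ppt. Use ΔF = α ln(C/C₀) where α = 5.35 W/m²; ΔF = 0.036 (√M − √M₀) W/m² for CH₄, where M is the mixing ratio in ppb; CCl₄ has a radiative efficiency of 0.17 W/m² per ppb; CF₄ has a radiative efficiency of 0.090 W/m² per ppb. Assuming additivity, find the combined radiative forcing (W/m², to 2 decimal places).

CO₂: 5.35 × ln(671/278) = 5.35 × ln(2.41367) = 5.35 × 0.88115 = 4.7142 W/m².
CH₄: 0.036 × (√2497 − √701) = 0.036 × (49.9700 − 26.4764) = 0.036 × 23.4936 = 0.8458 W/m².
CCl₄: Δ = 96 − 1 = 95 ppt = 0.095 ppb; ΔF = 0.17 × 0.095 = 0.0162 W/m².
CF₄: Δ = 103 − 35 = 68 ppt = 0.068 ppb; ΔF = 0.090 × 0.068 = 0.0061 W/m².
Total ΔF = 4.7142 + 0.8458 + 0.0162 + 0.0061 = 5.5823 W/m².

ΔF = 5.58 W/m²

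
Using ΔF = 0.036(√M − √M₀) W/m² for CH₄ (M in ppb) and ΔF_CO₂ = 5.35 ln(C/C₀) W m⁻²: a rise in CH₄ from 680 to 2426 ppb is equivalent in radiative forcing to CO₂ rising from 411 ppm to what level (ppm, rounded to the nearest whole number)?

C ≈ 480 ppm

CH₄ forcing: 0.036 × (√2426 − √680) = 0.036 × (49.2544 − 26.0768) = 0.036 × 23.1776 = 0.83439 W/m².
Set 5.35 ln(C/411) = 0.83439: ln(C/411) = 0.83439/5.35 = 0.15596, so C = 411 × e^0.15596 = 411 × 1.16878 = 480.37 ppm.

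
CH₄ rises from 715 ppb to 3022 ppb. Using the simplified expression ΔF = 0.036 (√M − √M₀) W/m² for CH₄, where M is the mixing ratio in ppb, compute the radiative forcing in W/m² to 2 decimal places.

ΔF = 1.02 W/m²

CH₄: 0.036 × (√3022 − √715) = 0.036 × (54.9727 − 26.7395) = 0.036 × 28.2332 = 1.0164 W/m².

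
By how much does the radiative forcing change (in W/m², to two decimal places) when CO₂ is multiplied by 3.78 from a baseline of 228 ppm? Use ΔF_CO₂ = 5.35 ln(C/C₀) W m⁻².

ΔF = 7.11 W/m²

Because the forcing depends only on the ratio C/C₀, the initial concentration does not enter.
ΔF = 5.35 × ln(3.78) = 5.35 × 1.32972 = 7.1140 W/m².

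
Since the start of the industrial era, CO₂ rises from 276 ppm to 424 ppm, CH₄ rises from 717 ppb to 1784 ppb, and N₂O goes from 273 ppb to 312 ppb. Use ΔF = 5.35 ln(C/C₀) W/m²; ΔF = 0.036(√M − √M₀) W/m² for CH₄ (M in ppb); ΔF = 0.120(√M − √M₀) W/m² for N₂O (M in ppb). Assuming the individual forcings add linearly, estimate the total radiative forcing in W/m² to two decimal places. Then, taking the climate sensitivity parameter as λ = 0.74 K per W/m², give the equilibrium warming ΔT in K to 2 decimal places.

CO₂: 5.35 × ln(424/276) = 5.35 × ln(1.53623) = 5.35 × 0.42933 = 2.2969 W/m².
CH₄: 0.036 × (√1784 − √717) = 0.036 × (42.2374 − 26.7769) = 0.036 × 15.4605 = 0.5566 W/m².
N₂O: 0.120 × (√312 − √273) = 0.120 × (17.6635 − 16.5227) = 0.120 × 1.1408 = 0.1369 W/m².
Total ΔF = 2.2969 + 0.5566 + 0.1369 = 2.9904 W/m².
ΔT = λ ΔF = 0.74 × 2.99 = 2.2126 K.

ΔF = 2.99 W/m²; ΔT = 2.21 K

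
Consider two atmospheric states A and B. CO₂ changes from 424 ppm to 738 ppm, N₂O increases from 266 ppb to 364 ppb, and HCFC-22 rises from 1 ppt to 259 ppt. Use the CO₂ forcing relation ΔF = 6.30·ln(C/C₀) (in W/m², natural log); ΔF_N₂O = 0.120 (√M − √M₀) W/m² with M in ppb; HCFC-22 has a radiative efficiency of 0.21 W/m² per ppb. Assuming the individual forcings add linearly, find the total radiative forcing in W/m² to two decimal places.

ΔF = 3.88 W/m²

CO₂: 6.30 × ln(738/424) = 6.30 × ln(1.74057) = 6.30 × 0.55421 = 3.4915 W/m².
N₂O: 0.120 × (√364 − √266) = 0.120 × (19.0788 − 16.3095) = 0.120 × 2.7693 = 0.3323 W/m².
HCFC-22: Δ = 259 − 1 = 258 ppt = 0.258 ppb; ΔF = 0.21 × 0.258 = 0.0542 W/m².
Total ΔF = 3.4915 + 0.3323 + 0.0542 = 3.8780 W/m².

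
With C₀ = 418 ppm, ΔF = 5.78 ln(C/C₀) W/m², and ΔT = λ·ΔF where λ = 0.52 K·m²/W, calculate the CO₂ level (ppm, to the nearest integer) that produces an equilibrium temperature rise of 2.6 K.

Required forcing: ΔF = ΔT/λ = 2.6/0.52 = 5.0000 W/m².
Then ln(C/418) = ΔF/5.78 = 5.0000/5.78 = 0.86505.
So C = 418 × e^0.86505 = 418 × 2.37512 = 992.80 ppm.

C ≈ 993 ppm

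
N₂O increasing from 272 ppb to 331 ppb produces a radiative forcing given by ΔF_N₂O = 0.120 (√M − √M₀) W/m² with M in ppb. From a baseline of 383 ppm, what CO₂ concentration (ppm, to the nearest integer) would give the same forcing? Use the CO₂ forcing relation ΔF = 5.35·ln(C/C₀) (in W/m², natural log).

N₂O forcing: 0.120 × (√331 − √272) = 0.120 × (18.1934 − 16.4924) = 0.120 × 1.7010 = 0.20412 W/m².
Set 5.35 ln(C/383) = 0.20412: ln(C/383) = 0.20412/5.35 = 0.03815, so C = 383 × e^0.03815 = 383 × 1.03889 = 397.89 ppm.

C ≈ 398 ppm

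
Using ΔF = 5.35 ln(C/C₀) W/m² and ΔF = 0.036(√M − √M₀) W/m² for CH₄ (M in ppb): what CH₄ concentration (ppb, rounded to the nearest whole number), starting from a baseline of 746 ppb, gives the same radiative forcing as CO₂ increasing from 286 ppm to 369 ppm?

CO₂ forcing: 5.35 × ln(369/286) = 5.35 × 0.254805 = 1.36321 W/m².
Set 0.036(√M − √746) = 1.36321: √M = 1.36321/0.036 + √746 = 37.8669 + 27.3130 = 65.1799.
M = (65.1799)² = 4248.42 ppb.

M ≈ 4248 ppb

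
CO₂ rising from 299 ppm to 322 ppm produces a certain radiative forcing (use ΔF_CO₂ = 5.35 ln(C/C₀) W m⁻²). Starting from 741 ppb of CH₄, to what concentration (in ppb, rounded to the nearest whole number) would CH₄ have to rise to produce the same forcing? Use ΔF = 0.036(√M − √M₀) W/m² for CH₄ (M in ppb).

M ≈ 1462 ppb

CO₂ forcing: 5.35 × ln(322/299) = 5.35 × 0.074108 = 0.39648 W/m².
Set 0.036(√M − √741) = 0.39648: √M = 0.39648/0.036 + √741 = 11.0133 + 27.2213 = 38.2346.
M = (38.2346)² = 1461.88 ppb.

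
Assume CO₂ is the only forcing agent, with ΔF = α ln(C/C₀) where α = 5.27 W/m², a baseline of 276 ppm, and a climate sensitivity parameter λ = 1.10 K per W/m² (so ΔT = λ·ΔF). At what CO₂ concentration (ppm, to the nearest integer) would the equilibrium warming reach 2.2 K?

C ≈ 403 ppm

Required forcing: ΔF = ΔT/λ = 2.2/1.10 = 2.0000 W/m².
Then ln(C/276) = ΔF/5.27 = 2.0000/5.27 = 0.37951.
So C = 276 × e^0.37951 = 276 × 1.46157 = 403.39 ppm.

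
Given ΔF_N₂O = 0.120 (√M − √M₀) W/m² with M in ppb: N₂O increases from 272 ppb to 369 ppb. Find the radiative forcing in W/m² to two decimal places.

ΔF = 0.33 W/m²

N₂O: 0.120 × (√369 − √272) = 0.120 × (19.2094 − 16.4924) = 0.120 × 2.7170 = 0.3260 W/m².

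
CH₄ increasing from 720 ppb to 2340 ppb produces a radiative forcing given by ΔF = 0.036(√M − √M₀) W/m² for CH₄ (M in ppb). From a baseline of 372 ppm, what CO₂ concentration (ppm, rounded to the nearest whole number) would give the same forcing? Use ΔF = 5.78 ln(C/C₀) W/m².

CH₄ forcing: 0.036 × (√2340 − √720) = 0.036 × (48.3735 − 26.8328) = 0.036 × 21.5407 = 0.77547 W/m².
Set 5.78 ln(C/372) = 0.77547: ln(C/372) = 0.77547/5.78 = 0.13416, so C = 372 × e^0.13416 = 372 × 1.14358 = 425.41 ppm.

C ≈ 425 ppm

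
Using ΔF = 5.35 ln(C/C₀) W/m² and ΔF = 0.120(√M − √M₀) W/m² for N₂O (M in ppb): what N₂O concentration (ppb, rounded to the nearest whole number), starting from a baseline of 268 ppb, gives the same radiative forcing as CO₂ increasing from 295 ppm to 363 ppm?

CO₂ forcing: 5.35 × ln(363/295) = 5.35 × 0.207427 = 1.10973 W/m².
Set 0.120(√M − √268) = 1.10973: √M = 1.10973/0.120 + √268 = 9.2478 + 16.3707 = 25.6185.
M = (25.6185)² = 656.31 ppb.

M ≈ 656 ppb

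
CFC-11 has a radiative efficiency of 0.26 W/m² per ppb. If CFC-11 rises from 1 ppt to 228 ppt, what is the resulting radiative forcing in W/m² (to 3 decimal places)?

ΔF = 0.059 W/m²

CFC-11: Δ = 228 − 1 = 227 ppt = 0.227 ppb; ΔF = 0.26 × 0.227 = 0.0590 W/m².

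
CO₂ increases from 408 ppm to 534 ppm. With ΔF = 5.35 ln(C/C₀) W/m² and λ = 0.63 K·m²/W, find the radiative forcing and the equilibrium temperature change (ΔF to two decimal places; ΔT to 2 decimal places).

ΔF = 1.44 W/m²; ΔT = 0.91 K

CO₂: 5.35 × ln(534/408) = 5.35 × ln(1.30882) = 5.35 × 0.26913 = 1.4398 W/m².
ΔT = λ ΔF = 0.63 × 1.44 = 0.9072 K.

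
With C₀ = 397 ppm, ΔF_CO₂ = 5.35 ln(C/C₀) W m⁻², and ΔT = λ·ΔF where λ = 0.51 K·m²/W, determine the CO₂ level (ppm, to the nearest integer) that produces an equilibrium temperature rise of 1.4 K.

C ≈ 663 ppm

Required forcing: ΔF = ΔT/λ = 1.4/0.51 = 2.7451 W/m².
Then ln(C/397) = ΔF/5.35 = 2.7451/5.35 = 0.51310.
So C = 397 × e^0.51310 = 397 × 1.67046 = 663.17 ppm.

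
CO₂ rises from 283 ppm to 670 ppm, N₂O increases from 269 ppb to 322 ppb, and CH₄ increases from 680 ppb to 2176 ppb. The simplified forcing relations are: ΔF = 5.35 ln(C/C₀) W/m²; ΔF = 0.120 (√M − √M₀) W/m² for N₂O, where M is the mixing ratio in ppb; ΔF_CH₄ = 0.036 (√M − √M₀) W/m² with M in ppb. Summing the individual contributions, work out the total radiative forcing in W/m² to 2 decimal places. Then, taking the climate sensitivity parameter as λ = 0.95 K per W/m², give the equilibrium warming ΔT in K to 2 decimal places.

ΔF = 5.54 W/m²; ΔT = 5.26 K

CO₂: 5.35 × ln(670/283) = 5.35 × ln(2.36749) = 5.35 × 0.86183 = 4.6108 W/m².
N₂O: 0.120 × (√322 − √269) = 0.120 × (17.9444 − 16.4012) = 0.120 × 1.5432 = 0.1852 W/m².
CH₄: 0.036 × (√2176 − √680) = 0.036 × (46.6476 − 26.0768) = 0.036 × 20.5708 = 0.7405 W/m².
Total ΔF = 4.6108 + 0.1852 + 0.7405 = 5.5365 W/m².
ΔT = λ ΔF = 0.95 × 5.54 = 5.2630 K.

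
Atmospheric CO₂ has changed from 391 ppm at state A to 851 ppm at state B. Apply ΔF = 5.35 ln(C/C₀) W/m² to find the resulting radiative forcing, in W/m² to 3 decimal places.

CO₂: 5.35 × ln(851/391) = 5.35 × ln(2.17647) = 5.35 × 0.77770 = 4.1607 W/m².

ΔF = 4.161 W/m²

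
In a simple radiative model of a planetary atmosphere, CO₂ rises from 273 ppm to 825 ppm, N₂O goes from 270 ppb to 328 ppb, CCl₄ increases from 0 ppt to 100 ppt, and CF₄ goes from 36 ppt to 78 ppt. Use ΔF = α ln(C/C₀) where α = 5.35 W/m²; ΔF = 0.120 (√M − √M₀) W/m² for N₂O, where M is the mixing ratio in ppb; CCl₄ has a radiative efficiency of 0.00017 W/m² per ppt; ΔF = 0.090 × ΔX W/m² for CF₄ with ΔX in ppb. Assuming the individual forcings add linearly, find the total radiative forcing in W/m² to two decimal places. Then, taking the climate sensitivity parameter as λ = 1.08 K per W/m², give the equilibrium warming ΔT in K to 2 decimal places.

ΔF = 6.14 W/m²; ΔT = 6.63 K

CO₂: 5.35 × ln(825/273) = 5.35 × ln(3.02198) = 5.35 × 1.10591 = 5.9166 W/m².
N₂O: 0.120 × (√328 − √270) = 0.120 × (18.1108 − 16.4317) = 0.120 × 1.6791 = 0.2015 W/m².
CCl₄: ΔF = 0.00017 × (100 − 0) = 0.00017 × 100 = 0.0170 W/m².
CF₄: Δ = 78 − 36 = 42 ppt = 0.042 ppb; ΔF = 0.090 × 0.042 = 0.0038 W/m².
Total ΔF = 5.9166 + 0.2015 + 0.0170 + 0.0038 = 6.1389 W/m².
ΔT = λ ΔF = 1.08 × 6.14 = 6.6312 K.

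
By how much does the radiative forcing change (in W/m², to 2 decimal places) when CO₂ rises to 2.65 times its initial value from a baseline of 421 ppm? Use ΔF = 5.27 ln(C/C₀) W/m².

ΔF = 5.27 × ln(2.65) = 5.27 × 0.97456 = 5.1359 W/m².

ΔF = 5.14 W/m²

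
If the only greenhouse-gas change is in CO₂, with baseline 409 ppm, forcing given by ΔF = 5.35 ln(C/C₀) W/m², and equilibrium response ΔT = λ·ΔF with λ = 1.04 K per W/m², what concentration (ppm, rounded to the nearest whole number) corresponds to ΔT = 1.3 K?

C ≈ 517 ppm

Required forcing: ΔF = ΔT/λ = 1.3/1.04 = 1.2500 W/m².
Then ln(C/409) = ΔF/5.35 = 1.2500/5.35 = 0.23364.
So C = 409 × e^0.23364 = 409 × 1.26319 = 516.64 ppm.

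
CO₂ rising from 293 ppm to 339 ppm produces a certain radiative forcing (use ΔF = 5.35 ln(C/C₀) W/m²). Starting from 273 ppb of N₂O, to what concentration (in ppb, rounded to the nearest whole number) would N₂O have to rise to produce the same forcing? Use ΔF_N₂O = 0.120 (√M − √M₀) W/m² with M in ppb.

CO₂ forcing: 5.35 × ln(339/293) = 5.35 × 0.145827 = 0.78017 W/m².
Set 0.120(√M − √273) = 0.78017: √M = 0.78017/0.120 + √273 = 6.5014 + 16.5227 = 23.0241.
M = (23.0241)² = 530.11 ppb.

M ≈ 530 ppb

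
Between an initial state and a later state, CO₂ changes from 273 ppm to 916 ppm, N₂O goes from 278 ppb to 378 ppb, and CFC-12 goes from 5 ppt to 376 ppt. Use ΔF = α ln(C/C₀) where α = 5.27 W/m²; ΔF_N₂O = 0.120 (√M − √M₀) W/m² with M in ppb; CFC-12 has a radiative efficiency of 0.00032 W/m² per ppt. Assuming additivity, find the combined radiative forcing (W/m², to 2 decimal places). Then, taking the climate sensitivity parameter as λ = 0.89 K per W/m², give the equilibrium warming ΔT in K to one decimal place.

CO₂: 5.27 × ln(916/273) = 5.27 × ln(3.35531) = 5.27 × 1.21054 = 6.3795 W/m².
N₂O: 0.120 × (√378 − √278) = 0.120 × (19.4422 − 16.6733) = 0.120 × 2.7689 = 0.3323 W/m².
CFC-12: ΔF = 0.00032 × (376 − 5) = 0.00032 × 371 = 0.1187 W/m².
Total ΔF = 6.3795 + 0.3323 + 0.1187 = 6.8305 W/m².
ΔT = λ ΔF = 0.89 × 6.83 = 6.0787 K.

ΔF = 6.83 W/m²; ΔT = 6.1 K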